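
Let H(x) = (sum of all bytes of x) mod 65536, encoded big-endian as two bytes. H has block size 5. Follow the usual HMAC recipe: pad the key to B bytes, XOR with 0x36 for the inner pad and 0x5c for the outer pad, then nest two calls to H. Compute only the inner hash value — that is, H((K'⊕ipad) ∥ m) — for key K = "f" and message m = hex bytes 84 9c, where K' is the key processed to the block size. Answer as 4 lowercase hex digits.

Key "f" = 66 is 1 byte ≤ B = 5; zero-pad to 5 bytes: K' = 66 00 00 00 00.
K' ⊕ ipad = 50 36 36 36 36.
Inner input = 50 36 36 36 36 ∥ 84 9c.
Inner hash: sum = 80+54+54+54+54+132+156 = 584 → 02 48.

0248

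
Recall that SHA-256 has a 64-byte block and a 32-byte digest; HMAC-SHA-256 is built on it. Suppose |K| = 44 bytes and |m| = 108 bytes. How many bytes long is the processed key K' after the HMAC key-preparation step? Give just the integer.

64

Key is 44 ≤ 64 bytes, zero-padded: |K'| = 64.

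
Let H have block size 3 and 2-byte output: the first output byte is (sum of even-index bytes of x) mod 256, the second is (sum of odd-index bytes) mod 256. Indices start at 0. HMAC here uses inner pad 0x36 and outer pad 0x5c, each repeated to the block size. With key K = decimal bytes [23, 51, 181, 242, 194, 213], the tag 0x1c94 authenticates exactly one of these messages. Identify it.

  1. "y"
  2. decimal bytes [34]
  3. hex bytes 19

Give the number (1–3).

Key decimal bytes [23, 51, 181, 242, 194, 213] = 17 33 b5 f2 c2 d5 is 6 bytes > B = 3, so hash it first: H(key) = 8e fa, then zero-pad to 3 bytes: K' = 8e fa 00.
K' ⊕ ipad = b8 cc 36; K' ⊕ opad = d2 a6 5c.
m1: inner = H(b8 cc 36 79) = ee 45; tag = H(d2 a6 5c ee 45) = 7394
m2: inner = H(b8 cc 36 22) = ee ee; tag = H(d2 a6 5c ee ee) = 1c94 ← matches
m3: inner = H(b8 cc 36 19) = ee e5; tag = H(d2 a6 5c ee e5) = 1394

2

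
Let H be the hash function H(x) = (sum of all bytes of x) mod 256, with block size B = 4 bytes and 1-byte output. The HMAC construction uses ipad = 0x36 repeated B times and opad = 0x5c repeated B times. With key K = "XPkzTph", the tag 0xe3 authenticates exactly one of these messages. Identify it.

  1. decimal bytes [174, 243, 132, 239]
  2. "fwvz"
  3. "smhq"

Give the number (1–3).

3

Key "XPkzTph" = 58 50 6b 7a 54 70 68 is 7 bytes > B = 4, so hash it first: H(key) = b9, then zero-pad to 4 bytes: K' = b9 00 00 00.
K' ⊕ ipad = 8f 36 36 36; K' ⊕ opad = e5 5c 5c 5c.
m1: inner = H(8f 36 36 36 ae f3 84 ef) = 45; tag = H(e5 5c 5c 5c 45) = 3e
m2: inner = H(8f 36 36 36 66 77 76 7a) = fe; tag = H(e5 5c 5c 5c fe) = f7
m3: inner = H(8f 36 36 36 73 6d 68 71) = ea; tag = H(e5 5c 5c 5c ea) = e3 ← matches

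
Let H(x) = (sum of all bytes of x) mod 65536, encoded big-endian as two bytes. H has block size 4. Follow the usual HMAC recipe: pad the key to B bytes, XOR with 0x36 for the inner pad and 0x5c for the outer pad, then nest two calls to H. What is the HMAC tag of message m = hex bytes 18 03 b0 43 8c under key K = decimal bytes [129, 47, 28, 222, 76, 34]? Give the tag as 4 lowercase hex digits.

Key decimal bytes [129, 47, 28, 222, 76, 34] = 81 2f 1c de 4c 22 is 6 bytes > B = 4, so hash it first: H(key) = 02 18, then zero-pad to 4 bytes: K' = 02 18 00 00.
K' ⊕ ipad = 34 2e 36 36.  K' ⊕ opad = 5e 44 5c 5c.
Inner input = (K'⊕ipad) ∥ m = 34 2e 36 36 ∥ 18 03 b0 43 8c.
Inner hash: sum = 52+46+54+54+24+3+176+67+140 = 616 → 02 68.
Outer input = (K'⊕opad) ∥ inner = 5e 44 5c 5c ∥ 02 68.
Outer hash (tag): sum = 94+68+92+92+2+104 = 452 → 01 c4.

01c4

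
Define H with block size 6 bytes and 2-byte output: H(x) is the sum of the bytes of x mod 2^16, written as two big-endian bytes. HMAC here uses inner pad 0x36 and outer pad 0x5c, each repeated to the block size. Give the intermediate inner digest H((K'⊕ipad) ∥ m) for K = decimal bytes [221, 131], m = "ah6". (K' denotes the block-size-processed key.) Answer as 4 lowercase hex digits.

Key decimal bytes [221, 131] = dd 83 is 2 bytes ≤ B = 6; zero-pad to 6 bytes: K' = dd 83 00 00 00 00.
K' ⊕ ipad = eb b5 36 36 36 36.
Inner input = eb b5 36 36 36 36 ∥ 61 68 36.
Inner hash: sum = 235+181+54+54+54+54+97+104+54 = 887 → 03 77.

0377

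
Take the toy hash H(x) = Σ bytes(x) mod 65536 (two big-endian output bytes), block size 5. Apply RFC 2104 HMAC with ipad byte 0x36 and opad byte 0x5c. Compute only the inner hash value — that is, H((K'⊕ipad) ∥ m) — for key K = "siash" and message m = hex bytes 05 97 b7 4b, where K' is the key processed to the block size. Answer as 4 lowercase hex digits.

Key "siash" = 73 69 61 73 68 is exactly B = 5 bytes: K' = 73 69 61 73 68.
K' ⊕ ipad = 45 5f 57 45 5e.
Inner input = 45 5f 57 45 5e ∥ 05 97 b7 4b.
Inner hash: sum = 69+95+87+69+94+5+151+183+75 = 828 → 03 3c.

033c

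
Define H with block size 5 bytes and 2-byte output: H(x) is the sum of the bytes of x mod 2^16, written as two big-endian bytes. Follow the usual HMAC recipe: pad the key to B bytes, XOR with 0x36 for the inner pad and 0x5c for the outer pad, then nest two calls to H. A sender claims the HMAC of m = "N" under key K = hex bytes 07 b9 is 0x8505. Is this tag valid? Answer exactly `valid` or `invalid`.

invalid

Key hex bytes 07 b9 is 2 bytes ≤ B = 5; zero-pad to 5 bytes: K' = 07 b9 00 00 00.
K' ⊕ ipad = 31 8f 36 36 36; K' ⊕ opad = 5b e5 5c 5c 5c.
Inner hash: sum = 49+143+54+54+54+78 = 432 → 01 b0.
Outer hash (recomputed tag): sum = 91+229+92+92+92+1+176 = 773 → 03 05.
Recomputed tag = 0305; claimed = 8505 → mismatch.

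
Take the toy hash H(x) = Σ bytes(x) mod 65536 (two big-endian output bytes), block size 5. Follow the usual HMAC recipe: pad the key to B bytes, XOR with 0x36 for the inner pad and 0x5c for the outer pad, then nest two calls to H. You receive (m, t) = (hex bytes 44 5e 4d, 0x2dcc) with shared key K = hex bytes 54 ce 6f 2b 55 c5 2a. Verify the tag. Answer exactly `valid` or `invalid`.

Key hex bytes 54 ce 6f 2b 55 c5 2a is 7 bytes > B = 5, so hash it first: H(key) = 03 00, then zero-pad to 5 bytes: K' = 03 00 00 00 00.
K' ⊕ ipad = 35 36 36 36 36; K' ⊕ opad = 5f 5c 5c 5c 5c.
Inner hash: sum = 53+54+54+54+54+68+94+77 = 508 → 01 fc.
Outer hash (recomputed tag): sum = 95+92+92+92+92+1+252 = 716 → 02 cc.
Recomputed tag = 02cc; claimed = 2dcc → mismatch.

invalid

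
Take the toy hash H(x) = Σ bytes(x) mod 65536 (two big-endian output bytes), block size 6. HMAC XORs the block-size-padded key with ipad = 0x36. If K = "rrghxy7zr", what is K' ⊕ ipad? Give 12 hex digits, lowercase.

Key "rrghxy7zr" = 72 72 67 68 78 79 37 7a 72 is 9 bytes > B = 6, so hash it first: H(key) = 03 c7, then zero-pad to 6 bytes: K' = 03 c7 00 00 00 00.
XOR each byte with 0x36: 03⊕36=35, c7⊕36=f1, 00⊕36=36, 00⊕36=36, 00⊕36=36, 00⊕36=36.

35f136363636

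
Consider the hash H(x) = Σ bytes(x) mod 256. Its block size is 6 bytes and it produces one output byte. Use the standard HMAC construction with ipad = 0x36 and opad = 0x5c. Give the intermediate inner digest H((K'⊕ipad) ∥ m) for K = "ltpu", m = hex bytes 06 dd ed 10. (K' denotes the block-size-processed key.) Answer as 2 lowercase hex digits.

71

Key "ltpu" = 6c 74 70 75 is 4 bytes ≤ B = 6; zero-pad to 6 bytes: K' = 6c 74 70 75 00 00.
K' ⊕ ipad = 5a 42 46 43 36 36.
Inner input = 5a 42 46 43 36 36 ∥ 06 dd ed 10.
Inner hash: sum = 90+66+70+67+54+54+6+221+237+16 = 881; mod 256 = 113 → 71.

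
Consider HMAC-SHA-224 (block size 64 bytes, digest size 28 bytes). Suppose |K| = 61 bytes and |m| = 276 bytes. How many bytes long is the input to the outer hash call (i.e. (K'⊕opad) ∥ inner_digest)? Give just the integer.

92

Key is 61 ≤ 64 bytes, zero-padded: |K'| = 64.
Outer input = (K'⊕opad) ∥ H(inner) → 64 + 28 = 92 bytes.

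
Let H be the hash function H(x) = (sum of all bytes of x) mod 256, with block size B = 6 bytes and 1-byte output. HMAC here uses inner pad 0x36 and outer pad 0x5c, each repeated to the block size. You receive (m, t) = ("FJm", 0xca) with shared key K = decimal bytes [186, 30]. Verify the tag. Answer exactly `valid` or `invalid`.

Key decimal bytes [186, 30] = ba 1e is 2 bytes ≤ B = 6; zero-pad to 6 bytes: K' = ba 1e 00 00 00 00.
K' ⊕ ipad = 8c 28 36 36 36 36; K' ⊕ opad = e6 42 5c 5c 5c 5c.
Inner hash: sum = 140+40+54+54+54+54+70+74+109 = 649; mod 256 = 137 → 89.
Outer hash (recomputed tag): sum = 230+66+92+92+92+92+137 = 801; mod 256 = 33 → 21.
Recomputed tag = 21; claimed = ca → mismatch.

invalid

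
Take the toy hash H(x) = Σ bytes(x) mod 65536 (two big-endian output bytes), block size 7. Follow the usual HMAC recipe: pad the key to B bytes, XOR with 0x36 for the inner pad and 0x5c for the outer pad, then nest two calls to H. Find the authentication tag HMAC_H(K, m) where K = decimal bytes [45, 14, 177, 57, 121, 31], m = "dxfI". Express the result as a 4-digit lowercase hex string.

Key decimal bytes [45, 14, 177, 57, 121, 31] = 2d 0e b1 39 79 1f is 6 bytes ≤ B = 7; zero-pad to 7 bytes: K' = 2d 0e b1 39 79 1f 00.
K' ⊕ ipad = 1b 38 87 0f 4f 29 36.  K' ⊕ opad = 71 52 ed 65 25 43 5c.
Inner input = (K'⊕ipad) ∥ m = 1b 38 87 0f 4f 29 36 ∥ 64 78 66 49.
Inner hash: sum = 27+56+135+15+79+41+54+100+120+102+73 = 802 → 03 22.
Outer input = (K'⊕opad) ∥ inner = 71 52 ed 65 25 43 5c ∥ 03 22.
Outer hash (tag): sum = 113+82+237+101+37+67+92+3+34 = 766 → 02 fe.

02fe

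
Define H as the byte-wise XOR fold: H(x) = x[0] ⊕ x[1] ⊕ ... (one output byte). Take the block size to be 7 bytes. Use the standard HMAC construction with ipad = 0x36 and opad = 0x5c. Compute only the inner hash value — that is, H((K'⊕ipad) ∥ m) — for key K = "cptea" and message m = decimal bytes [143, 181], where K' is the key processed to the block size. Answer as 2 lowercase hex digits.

6f

Key "cptea" = 63 70 74 65 61 is 5 bytes ≤ B = 7; zero-pad to 7 bytes: K' = 63 70 74 65 61 00 00.
K' ⊕ ipad = 55 46 42 53 57 36 36.
Inner input = 55 46 42 53 57 36 36 ∥ 8f b5.
Inner hash: XOR 55⊕46⊕42⊕53⊕57⊕36⊕36⊕8f⊕b5 = 6f.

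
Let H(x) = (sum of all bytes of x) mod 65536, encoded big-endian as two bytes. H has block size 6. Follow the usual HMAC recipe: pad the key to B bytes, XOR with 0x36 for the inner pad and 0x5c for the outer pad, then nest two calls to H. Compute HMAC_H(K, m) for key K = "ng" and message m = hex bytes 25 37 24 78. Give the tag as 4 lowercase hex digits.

Key "ng" = 6e 67 is 2 bytes ≤ B = 6; zero-pad to 6 bytes: K' = 6e 67 00 00 00 00.
K' ⊕ ipad = 58 51 36 36 36 36.  K' ⊕ opad = 32 3b 5c 5c 5c 5c.
Inner input = (K'⊕ipad) ∥ m = 58 51 36 36 36 36 ∥ 25 37 24 78.
Inner hash: sum = 88+81+54+54+54+54+37+55+36+120 = 633 → 02 79.
Outer input = (K'⊕opad) ∥ inner = 32 3b 5c 5c 5c 5c ∥ 02 79.
Outer hash (tag): sum = 50+59+92+92+92+92+2+121 = 600 → 02 58.

0258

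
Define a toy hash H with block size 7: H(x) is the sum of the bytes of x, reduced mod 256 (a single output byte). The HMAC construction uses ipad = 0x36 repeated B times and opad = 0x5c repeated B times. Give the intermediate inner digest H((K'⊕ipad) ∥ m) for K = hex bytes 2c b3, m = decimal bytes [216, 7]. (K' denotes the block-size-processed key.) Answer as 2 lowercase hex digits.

8c

Key hex bytes 2c b3 is 2 bytes ≤ B = 7; zero-pad to 7 bytes: K' = 2c b3 00 00 00 00 00.
K' ⊕ ipad = 1a 85 36 36 36 36 36.
Inner input = 1a 85 36 36 36 36 36 ∥ d8 07.
Inner hash: sum = 26+133+54+54+54+54+54+216+7 = 652; mod 256 = 140 → 8c.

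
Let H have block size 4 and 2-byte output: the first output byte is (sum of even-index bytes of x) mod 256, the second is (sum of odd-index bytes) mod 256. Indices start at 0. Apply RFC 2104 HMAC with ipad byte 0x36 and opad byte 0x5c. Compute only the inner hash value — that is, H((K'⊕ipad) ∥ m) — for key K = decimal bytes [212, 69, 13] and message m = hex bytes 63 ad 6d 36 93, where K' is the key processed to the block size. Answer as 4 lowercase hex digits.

Key decimal bytes [212, 69, 13] = d4 45 0d is 3 bytes ≤ B = 4; zero-pad to 4 bytes: K' = d4 45 0d 00.
K' ⊕ ipad = e2 73 3b 36.
Inner input = e2 73 3b 36 ∥ 63 ad 6d 36 93.
Inner hash: even-index sum = 640 mod 256 = 128; odd-index sum = 396 mod 256 = 140 → 80 8c.

808c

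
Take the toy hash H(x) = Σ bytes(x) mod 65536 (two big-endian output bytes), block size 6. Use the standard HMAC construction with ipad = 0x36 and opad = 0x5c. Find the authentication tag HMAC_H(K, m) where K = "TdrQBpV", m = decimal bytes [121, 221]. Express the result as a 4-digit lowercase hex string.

Key "TdrQBpV" = 54 64 72 51 42 70 56 is 7 bytes > B = 6, so hash it first: H(key) = 02 83, then zero-pad to 6 bytes: K' = 02 83 00 00 00 00.
K' ⊕ ipad = 34 b5 36 36 36 36.  K' ⊕ opad = 5e df 5c 5c 5c 5c.
Inner input = (K'⊕ipad) ∥ m = 34 b5 36 36 36 36 ∥ 79 dd.
Inner hash: sum = 52+181+54+54+54+54+121+221 = 791 → 03 17.
Outer input = (K'⊕opad) ∥ inner = 5e df 5c 5c 5c 5c ∥ 03 17.
Outer hash (tag): sum = 94+223+92+92+92+92+3+23 = 711 → 02 c7.

02c7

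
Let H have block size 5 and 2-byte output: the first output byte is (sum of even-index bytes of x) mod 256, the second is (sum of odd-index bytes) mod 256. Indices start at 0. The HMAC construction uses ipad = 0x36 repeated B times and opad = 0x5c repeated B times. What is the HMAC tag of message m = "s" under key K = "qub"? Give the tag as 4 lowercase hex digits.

b356

Key "qub" = 71 75 62 is 3 bytes ≤ B = 5; zero-pad to 5 bytes: K' = 71 75 62 00 00.
K' ⊕ ipad = 47 43 54 36 36.  K' ⊕ opad = 2d 29 3e 5c 5c.
Inner input = (K'⊕ipad) ∥ m = 47 43 54 36 36 ∥ 73.
Inner hash: even-index sum = 209 mod 256 = 209; odd-index sum = 236 mod 256 = 236 → d1 ec.
Outer input = (K'⊕opad) ∥ inner = 2d 29 3e 5c 5c ∥ d1 ec.
Outer hash (tag): even-index sum = 435 mod 256 = 179; odd-index sum = 342 mod 256 = 86 → b3 56.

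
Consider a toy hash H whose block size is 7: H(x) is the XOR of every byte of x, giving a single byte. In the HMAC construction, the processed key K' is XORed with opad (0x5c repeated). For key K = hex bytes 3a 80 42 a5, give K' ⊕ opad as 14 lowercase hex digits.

Key hex bytes 3a 80 42 a5 is 4 bytes ≤ B = 7; zero-pad to 7 bytes: K' = 3a 80 42 a5 00 00 00.
XOR each byte with 0x5c: 3a⊕5c=66, 80⊕5c=dc, 42⊕5c=1e, a5⊕5c=f9, 00⊕5c=5c, 00⊕5c=5c, 00⊕5c=5c.

66dc1ef95c5c5c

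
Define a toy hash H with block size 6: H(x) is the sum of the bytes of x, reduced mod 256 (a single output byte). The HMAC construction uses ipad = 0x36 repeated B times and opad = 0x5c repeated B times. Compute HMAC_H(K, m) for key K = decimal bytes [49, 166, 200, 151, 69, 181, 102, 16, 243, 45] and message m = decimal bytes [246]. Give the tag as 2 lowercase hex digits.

Key decimal bytes [49, 166, 200, 151, 69, 181, 102, 16, 243, 45] = 31 a6 c8 97 45 b5 66 10 f3 2d is 10 bytes > B = 6, so hash it first: H(key) = c6, then zero-pad to 6 bytes: K' = c6 00 00 00 00 00.
K' ⊕ ipad = f0 36 36 36 36 36.  K' ⊕ opad = 9a 5c 5c 5c 5c 5c.
Inner input = (K'⊕ipad) ∥ m = f0 36 36 36 36 36 ∥ f6.
Inner hash: sum = 240+54+54+54+54+54+246 = 756; mod 256 = 244 → f4.
Outer input = (K'⊕opad) ∥ inner = 9a 5c 5c 5c 5c 5c ∥ f4.
Outer hash (tag): sum = 154+92+92+92+92+92+244 = 858; mod 256 = 90 → 5a.

5a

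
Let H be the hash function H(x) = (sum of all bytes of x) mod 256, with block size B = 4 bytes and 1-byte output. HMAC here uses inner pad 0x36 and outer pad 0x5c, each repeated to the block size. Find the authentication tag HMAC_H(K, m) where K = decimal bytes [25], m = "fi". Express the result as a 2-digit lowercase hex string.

f9

Key decimal bytes [25] = 19 is 1 byte ≤ B = 4; zero-pad to 4 bytes: K' = 19 00 00 00.
K' ⊕ ipad = 2f 36 36 36.  K' ⊕ opad = 45 5c 5c 5c.
Inner input = (K'⊕ipad) ∥ m = 2f 36 36 36 ∥ 66 69.
Inner hash: sum = 47+54+54+54+102+105 = 416; mod 256 = 160 → a0.
Outer input = (K'⊕opad) ∥ inner = 45 5c 5c 5c ∥ a0.
Outer hash (tag): sum = 69+92+92+92+160 = 505; mod 256 = 249 → f9.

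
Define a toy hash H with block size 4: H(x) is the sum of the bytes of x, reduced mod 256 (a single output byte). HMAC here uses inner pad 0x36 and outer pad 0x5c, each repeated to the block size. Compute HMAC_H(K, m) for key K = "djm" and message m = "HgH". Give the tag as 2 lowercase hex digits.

31

Key "djm" = 64 6a 6d is 3 bytes ≤ B = 4; zero-pad to 4 bytes: K' = 64 6a 6d 00.
K' ⊕ ipad = 52 5c 5b 36.  K' ⊕ opad = 38 36 31 5c.
Inner input = (K'⊕ipad) ∥ m = 52 5c 5b 36 ∥ 48 67 48.
Inner hash: sum = 82+92+91+54+72+103+72 = 566; mod 256 = 54 → 36.
Outer input = (K'⊕opad) ∥ inner = 38 36 31 5c ∥ 36.
Outer hash (tag): sum = 56+54+49+92+54 = 305; mod 256 = 49 → 31.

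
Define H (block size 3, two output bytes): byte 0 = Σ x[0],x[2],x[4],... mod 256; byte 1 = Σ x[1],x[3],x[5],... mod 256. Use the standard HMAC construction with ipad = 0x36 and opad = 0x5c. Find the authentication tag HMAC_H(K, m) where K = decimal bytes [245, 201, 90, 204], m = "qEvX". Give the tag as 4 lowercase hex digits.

f915

Key decimal bytes [245, 201, 90, 204] = f5 c9 5a cc is 4 bytes > B = 3, so hash it first: H(key) = 4f 95, then zero-pad to 3 bytes: K' = 4f 95 00.
K' ⊕ ipad = 79 a3 36.  K' ⊕ opad = 13 c9 5c.
Inner input = (K'⊕ipad) ∥ m = 79 a3 36 ∥ 71 45 76 58.
Inner hash: even-index sum = 332 mod 256 = 76; odd-index sum = 394 mod 256 = 138 → 4c 8a.
Outer input = (K'⊕opad) ∥ inner = 13 c9 5c ∥ 4c 8a.
Outer hash (tag): even-index sum = 249 mod 256 = 249; odd-index sum = 277 mod 256 = 21 → f9 15.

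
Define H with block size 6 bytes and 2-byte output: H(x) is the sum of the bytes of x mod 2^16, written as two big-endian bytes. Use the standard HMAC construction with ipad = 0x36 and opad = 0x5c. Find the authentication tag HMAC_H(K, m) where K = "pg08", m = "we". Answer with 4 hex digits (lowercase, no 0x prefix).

Key "pg08" = 70 67 30 38 is 4 bytes ≤ B = 6; zero-pad to 6 bytes: K' = 70 67 30 38 00 00.
K' ⊕ ipad = 46 51 06 0e 36 36.  K' ⊕ opad = 2c 3b 6c 64 5c 5c.
Inner input = (K'⊕ipad) ∥ m = 46 51 06 0e 36 36 ∥ 77 65.
Inner hash: sum = 70+81+6+14+54+54+119+101 = 499 → 01 f3.
Outer input = (K'⊕opad) ∥ inner = 2c 3b 6c 64 5c 5c ∥ 01 f3.
Outer hash (tag): sum = 44+59+108+100+92+92+1+243 = 739 → 02 e3.

02e3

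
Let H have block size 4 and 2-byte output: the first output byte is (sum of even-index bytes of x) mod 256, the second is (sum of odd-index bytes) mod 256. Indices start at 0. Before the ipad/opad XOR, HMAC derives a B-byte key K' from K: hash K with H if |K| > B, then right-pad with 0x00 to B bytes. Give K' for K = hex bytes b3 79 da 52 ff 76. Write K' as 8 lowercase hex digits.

8c410000

|K| = 6 > B = 4, so first hash the key.
H(K): even-index sum = 652 mod 256 = 140; odd-index sum = 321 mod 256 = 65 → 8c 41.
Zero-pad H(K) = 8c 41 to 4 bytes: K' = 8c 41 00 00.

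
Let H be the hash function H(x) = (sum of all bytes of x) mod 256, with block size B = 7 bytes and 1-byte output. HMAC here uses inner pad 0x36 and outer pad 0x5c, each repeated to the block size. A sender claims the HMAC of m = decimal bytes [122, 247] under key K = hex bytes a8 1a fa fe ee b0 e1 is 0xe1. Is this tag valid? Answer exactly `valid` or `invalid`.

Key hex bytes a8 1a fa fe ee b0 e1 is exactly B = 7 bytes: K' = a8 1a fa fe ee b0 e1.
K' ⊕ ipad = 9e 2c cc c8 d8 86 d7; K' ⊕ opad = f4 46 a6 a2 b2 ec bd.
Inner hash: sum = 158+44+204+200+216+134+215+122+247 = 1540; mod 256 = 4 → 04.
Outer hash (recomputed tag): sum = 244+70+166+162+178+236+189+4 = 1249; mod 256 = 225 → e1.
Recomputed tag = e1; claimed = e1 → match.

valid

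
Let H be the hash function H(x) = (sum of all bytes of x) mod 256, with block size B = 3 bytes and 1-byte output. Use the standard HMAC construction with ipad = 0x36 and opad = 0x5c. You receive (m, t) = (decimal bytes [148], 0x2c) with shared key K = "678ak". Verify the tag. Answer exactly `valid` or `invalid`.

valid

Key "678ak" = 36 37 38 61 6b is 5 bytes > B = 3, so hash it first: H(key) = 71, then zero-pad to 3 bytes: K' = 71 00 00.
K' ⊕ ipad = 47 36 36; K' ⊕ opad = 2d 5c 5c.
Inner hash: sum = 71+54+54+148 = 327; mod 256 = 71 → 47.
Outer hash (recomputed tag): sum = 45+92+92+71 = 300; mod 256 = 44 → 2c.
Recomputed tag = 2c; claimed = 2c → match.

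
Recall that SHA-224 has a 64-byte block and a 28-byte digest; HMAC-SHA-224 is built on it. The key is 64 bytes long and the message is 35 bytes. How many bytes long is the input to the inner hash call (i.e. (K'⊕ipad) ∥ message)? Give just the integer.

Key is 64 ≤ 64 bytes, zero-padded: |K'| = 64.
Inner input = (K'⊕ipad) ∥ m → 64 + 35 = 99 bytes.

99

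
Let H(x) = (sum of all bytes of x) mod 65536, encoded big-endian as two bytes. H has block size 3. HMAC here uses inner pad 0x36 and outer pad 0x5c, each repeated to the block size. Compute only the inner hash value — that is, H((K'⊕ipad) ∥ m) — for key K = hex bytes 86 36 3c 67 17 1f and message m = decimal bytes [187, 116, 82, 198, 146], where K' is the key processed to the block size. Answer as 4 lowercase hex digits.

03e9

Key hex bytes 86 36 3c 67 17 1f is 6 bytes > B = 3, so hash it first: H(key) = 01 95, then zero-pad to 3 bytes: K' = 01 95 00.
K' ⊕ ipad = 37 a3 36.
Inner input = 37 a3 36 ∥ bb 74 52 c6 92.
Inner hash: sum = 55+163+54+187+116+82+198+146 = 1001 → 03 e9.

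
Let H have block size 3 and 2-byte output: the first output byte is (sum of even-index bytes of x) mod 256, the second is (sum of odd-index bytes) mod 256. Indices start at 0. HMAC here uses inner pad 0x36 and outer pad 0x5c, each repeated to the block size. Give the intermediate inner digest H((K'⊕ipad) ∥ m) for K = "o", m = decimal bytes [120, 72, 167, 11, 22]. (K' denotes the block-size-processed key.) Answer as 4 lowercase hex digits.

Key "o" = 6f is 1 byte ≤ B = 3; zero-pad to 3 bytes: K' = 6f 00 00.
K' ⊕ ipad = 59 36 36.
Inner input = 59 36 36 ∥ 78 48 a7 0b 16.
Inner hash: even-index sum = 226 mod 256 = 226; odd-index sum = 363 mod 256 = 107 → e2 6b.

e26b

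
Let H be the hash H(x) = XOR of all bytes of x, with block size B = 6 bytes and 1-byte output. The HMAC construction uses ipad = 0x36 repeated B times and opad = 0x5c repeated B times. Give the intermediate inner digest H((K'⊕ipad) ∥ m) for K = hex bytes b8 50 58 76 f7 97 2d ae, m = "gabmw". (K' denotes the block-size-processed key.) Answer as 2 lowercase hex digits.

Key hex bytes b8 50 58 76 f7 97 2d ae is 8 bytes > B = 6, so hash it first: H(key) = 25, then zero-pad to 6 bytes: K' = 25 00 00 00 00 00.
K' ⊕ ipad = 13 36 36 36 36 36.
Inner input = 13 36 36 36 36 36 ∥ 67 61 62 6d 77.
Inner hash: XOR 13⊕36⊕36⊕36⊕36⊕36⊕67⊕61⊕62⊕6d⊕77 = 5b.

5b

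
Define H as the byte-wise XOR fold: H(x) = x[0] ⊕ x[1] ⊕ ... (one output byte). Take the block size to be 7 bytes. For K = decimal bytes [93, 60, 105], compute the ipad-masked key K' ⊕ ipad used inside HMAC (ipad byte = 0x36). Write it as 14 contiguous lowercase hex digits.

Key decimal bytes [93, 60, 105] = 5d 3c 69 is 3 bytes ≤ B = 7; zero-pad to 7 bytes: K' = 5d 3c 69 00 00 00 00.
XOR each byte with 0x36: 5d⊕36=6b, 3c⊕36=0a, 69⊕36=5f, 00⊕36=36, 00⊕36=36, 00⊕36=36, 00⊕36=36.

6b0a5f36363636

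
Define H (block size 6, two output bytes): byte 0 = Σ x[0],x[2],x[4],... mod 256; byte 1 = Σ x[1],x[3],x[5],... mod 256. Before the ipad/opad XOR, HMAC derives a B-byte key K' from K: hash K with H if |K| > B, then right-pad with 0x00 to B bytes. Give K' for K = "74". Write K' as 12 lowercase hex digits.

373400000000

Key "74" = 37 34 is 2 bytes ≤ B = 6; zero-pad to 6 bytes: K' = 37 34 00 00 00 00.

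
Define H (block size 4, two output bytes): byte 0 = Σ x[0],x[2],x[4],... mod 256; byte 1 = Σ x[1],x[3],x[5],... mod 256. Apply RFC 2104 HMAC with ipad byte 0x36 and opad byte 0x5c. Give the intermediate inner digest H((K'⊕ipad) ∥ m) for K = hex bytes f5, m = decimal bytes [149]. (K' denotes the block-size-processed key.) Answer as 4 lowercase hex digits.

Key hex bytes f5 is 1 byte ≤ B = 4; zero-pad to 4 bytes: K' = f5 00 00 00.
K' ⊕ ipad = c3 36 36 36.
Inner input = c3 36 36 36 ∥ 95.
Inner hash: even-index sum = 398 mod 256 = 142; odd-index sum = 108 mod 256 = 108 → 8e 6c.

8e6c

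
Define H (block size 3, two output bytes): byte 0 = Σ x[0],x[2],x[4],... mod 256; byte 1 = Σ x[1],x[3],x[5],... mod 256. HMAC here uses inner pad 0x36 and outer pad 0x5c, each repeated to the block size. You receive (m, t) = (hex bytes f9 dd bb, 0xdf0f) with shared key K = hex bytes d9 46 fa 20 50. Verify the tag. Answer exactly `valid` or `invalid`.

Key hex bytes d9 46 fa 20 50 is 5 bytes > B = 3, so hash it first: H(key) = 23 66, then zero-pad to 3 bytes: K' = 23 66 00.
K' ⊕ ipad = 15 50 36; K' ⊕ opad = 7f 3a 5c.
Inner hash: even-index sum = 296 mod 256 = 40; odd-index sum = 516 mod 256 = 4 → 28 04.
Outer hash (recomputed tag): even-index sum = 223 mod 256 = 223; odd-index sum = 98 mod 256 = 98 → df 62.
Recomputed tag = df62; claimed = df0f → mismatch.

invalid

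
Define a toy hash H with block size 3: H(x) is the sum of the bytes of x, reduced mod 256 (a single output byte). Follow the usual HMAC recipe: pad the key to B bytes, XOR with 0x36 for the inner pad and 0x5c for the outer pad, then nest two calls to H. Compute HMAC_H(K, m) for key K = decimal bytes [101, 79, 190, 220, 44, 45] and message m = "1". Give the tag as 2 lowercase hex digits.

e1

Key decimal bytes [101, 79, 190, 220, 44, 45] = 65 4f be dc 2c 2d is 6 bytes > B = 3, so hash it first: H(key) = a7, then zero-pad to 3 bytes: K' = a7 00 00.
K' ⊕ ipad = 91 36 36.  K' ⊕ opad = fb 5c 5c.
Inner input = (K'⊕ipad) ∥ m = 91 36 36 ∥ 31.
Inner hash: sum = 145+54+54+49 = 302; mod 256 = 46 → 2e.
Outer input = (K'⊕opad) ∥ inner = fb 5c 5c ∥ 2e.
Outer hash (tag): sum = 251+92+92+46 = 481; mod 256 = 225 → e1.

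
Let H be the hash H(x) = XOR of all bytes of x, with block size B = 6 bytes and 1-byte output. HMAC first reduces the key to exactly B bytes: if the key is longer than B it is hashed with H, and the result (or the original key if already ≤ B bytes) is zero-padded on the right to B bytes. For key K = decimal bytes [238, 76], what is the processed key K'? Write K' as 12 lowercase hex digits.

Key decimal bytes [238, 76] = ee 4c is 2 bytes ≤ B = 6; zero-pad to 6 bytes: K' = ee 4c 00 00 00 00.

ee4c00000000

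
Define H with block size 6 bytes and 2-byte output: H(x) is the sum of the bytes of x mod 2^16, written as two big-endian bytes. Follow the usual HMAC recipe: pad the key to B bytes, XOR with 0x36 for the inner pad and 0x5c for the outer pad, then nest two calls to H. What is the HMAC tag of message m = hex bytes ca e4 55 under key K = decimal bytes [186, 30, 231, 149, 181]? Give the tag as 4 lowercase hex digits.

Key decimal bytes [186, 30, 231, 149, 181] = ba 1e e7 95 b5 is 5 bytes ≤ B = 6; zero-pad to 6 bytes: K' = ba 1e e7 95 b5 00.
K' ⊕ ipad = 8c 28 d1 a3 83 36.  K' ⊕ opad = e6 42 bb c9 e9 5c.
Inner input = (K'⊕ipad) ∥ m = 8c 28 d1 a3 83 36 ∥ ca e4 55.
Inner hash: sum = 140+40+209+163+131+54+202+228+85 = 1252 → 04 e4.
Outer input = (K'⊕opad) ∥ inner = e6 42 bb c9 e9 5c ∥ 04 e4.
Outer hash (tag): sum = 230+66+187+201+233+92+4+228 = 1241 → 04 d9.

04d9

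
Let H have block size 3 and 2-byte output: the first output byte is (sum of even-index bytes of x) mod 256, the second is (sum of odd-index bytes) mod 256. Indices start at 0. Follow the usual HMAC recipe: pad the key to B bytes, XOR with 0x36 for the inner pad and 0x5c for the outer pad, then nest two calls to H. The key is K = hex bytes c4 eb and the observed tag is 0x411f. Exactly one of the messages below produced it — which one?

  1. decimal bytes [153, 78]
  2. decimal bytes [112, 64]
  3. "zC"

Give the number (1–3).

2

Key hex bytes c4 eb is 2 bytes ≤ B = 3; zero-pad to 3 bytes: K' = c4 eb 00.
K' ⊕ ipad = f2 dd 36; K' ⊕ opad = 98 b7 5c.
m1: inner = H(f2 dd 36 99 4e) = 76 76; tag = H(98 b7 5c 76 76) = 6a2d
m2: inner = H(f2 dd 36 70 40) = 68 4d; tag = H(98 b7 5c 68 4d) = 411f ← matches
m3: inner = H(f2 dd 36 7a 43) = 6b 57; tag = H(98 b7 5c 6b 57) = 4b22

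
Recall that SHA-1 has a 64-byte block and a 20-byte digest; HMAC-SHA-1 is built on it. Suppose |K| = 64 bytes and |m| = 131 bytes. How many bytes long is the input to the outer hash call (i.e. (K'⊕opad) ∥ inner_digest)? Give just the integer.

Key is 64 ≤ 64 bytes, zero-padded: |K'| = 64.
Outer input = (K'⊕opad) ∥ H(inner) → 64 + 20 = 84 bytes.

84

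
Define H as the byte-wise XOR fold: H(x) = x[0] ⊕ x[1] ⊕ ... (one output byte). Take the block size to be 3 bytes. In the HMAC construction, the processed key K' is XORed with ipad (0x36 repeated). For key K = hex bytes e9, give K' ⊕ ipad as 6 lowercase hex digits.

Key hex bytes e9 is 1 byte ≤ B = 3; zero-pad to 3 bytes: K' = e9 00 00.
XOR each byte with 0x36: e9⊕36=df, 00⊕36=36, 00⊕36=36.

df3636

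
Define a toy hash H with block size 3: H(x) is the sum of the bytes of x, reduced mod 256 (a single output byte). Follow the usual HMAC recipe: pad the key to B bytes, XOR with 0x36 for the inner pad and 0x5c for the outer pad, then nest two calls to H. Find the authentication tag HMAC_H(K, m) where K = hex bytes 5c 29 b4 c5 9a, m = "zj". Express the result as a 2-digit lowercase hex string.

Key hex bytes 5c 29 b4 c5 9a is 5 bytes > B = 3, so hash it first: H(key) = 98, then zero-pad to 3 bytes: K' = 98 00 00.
K' ⊕ ipad = ae 36 36.  K' ⊕ opad = c4 5c 5c.
Inner input = (K'⊕ipad) ∥ m = ae 36 36 ∥ 7a 6a.
Inner hash: sum = 174+54+54+122+106 = 510; mod 256 = 254 → fe.
Outer input = (K'⊕opad) ∥ inner = c4 5c 5c ∥ fe.
Outer hash (tag): sum = 196+92+92+254 = 634; mod 256 = 122 → 7a.

7a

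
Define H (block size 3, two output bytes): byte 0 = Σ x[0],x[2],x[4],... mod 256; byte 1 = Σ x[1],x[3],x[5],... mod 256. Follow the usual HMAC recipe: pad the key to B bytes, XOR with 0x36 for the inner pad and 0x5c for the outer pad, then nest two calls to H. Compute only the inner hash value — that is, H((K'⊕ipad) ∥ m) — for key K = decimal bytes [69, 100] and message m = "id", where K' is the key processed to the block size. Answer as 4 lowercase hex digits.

0dbb

Key decimal bytes [69, 100] = 45 64 is 2 bytes ≤ B = 3; zero-pad to 3 bytes: K' = 45 64 00.
K' ⊕ ipad = 73 52 36.
Inner input = 73 52 36 ∥ 69 64.
Inner hash: even-index sum = 269 mod 256 = 13; odd-index sum = 187 mod 256 = 187 → 0d bb.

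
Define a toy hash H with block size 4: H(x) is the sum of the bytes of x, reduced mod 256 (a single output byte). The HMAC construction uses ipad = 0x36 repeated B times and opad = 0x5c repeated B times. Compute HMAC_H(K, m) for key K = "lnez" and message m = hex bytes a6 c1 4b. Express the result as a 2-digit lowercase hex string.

c4

Key "lnez" = 6c 6e 65 7a is exactly B = 4 bytes: K' = 6c 6e 65 7a.
K' ⊕ ipad = 5a 58 53 4c.  K' ⊕ opad = 30 32 39 26.
Inner input = (K'⊕ipad) ∥ m = 5a 58 53 4c ∥ a6 c1 4b.
Inner hash: sum = 90+88+83+76+166+193+75 = 771; mod 256 = 3 → 03.
Outer input = (K'⊕opad) ∥ inner = 30 32 39 26 ∥ 03.
Outer hash (tag): sum = 48+50+57+38+3 = 196 → c4.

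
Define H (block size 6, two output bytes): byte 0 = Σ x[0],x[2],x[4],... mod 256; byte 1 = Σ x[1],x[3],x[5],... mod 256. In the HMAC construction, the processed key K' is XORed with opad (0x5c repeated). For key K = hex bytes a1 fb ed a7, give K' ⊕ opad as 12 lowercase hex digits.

Key hex bytes a1 fb ed a7 is 4 bytes ≤ B = 6; zero-pad to 6 bytes: K' = a1 fb ed a7 00 00.
XOR each byte with 0x5c: a1⊕5c=fd, fb⊕5c=a7, ed⊕5c=b1, a7⊕5c=fb, 00⊕5c=5c, 00⊕5c=5c.

fda7b1fb5c5c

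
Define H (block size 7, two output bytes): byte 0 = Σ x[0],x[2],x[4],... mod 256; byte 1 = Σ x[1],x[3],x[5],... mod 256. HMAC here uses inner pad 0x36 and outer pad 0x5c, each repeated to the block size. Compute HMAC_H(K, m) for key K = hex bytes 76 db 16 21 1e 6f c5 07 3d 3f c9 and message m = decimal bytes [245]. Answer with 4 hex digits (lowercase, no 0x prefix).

Key hex bytes 76 db 16 21 1e 6f c5 07 3d 3f c9 is 11 bytes > B = 7, so hash it first: H(key) = 75 b1, then zero-pad to 7 bytes: K' = 75 b1 00 00 00 00 00.
K' ⊕ ipad = 43 87 36 36 36 36 36.  K' ⊕ opad = 29 ed 5c 5c 5c 5c 5c.
Inner input = (K'⊕ipad) ∥ m = 43 87 36 36 36 36 36 ∥ f5.
Inner hash: even-index sum = 229 mod 256 = 229; odd-index sum = 488 mod 256 = 232 → e5 e8.
Outer input = (K'⊕opad) ∥ inner = 29 ed 5c 5c 5c 5c 5c ∥ e5 e8.
Outer hash (tag): even-index sum = 549 mod 256 = 37; odd-index sum = 650 mod 256 = 138 → 25 8a.

258a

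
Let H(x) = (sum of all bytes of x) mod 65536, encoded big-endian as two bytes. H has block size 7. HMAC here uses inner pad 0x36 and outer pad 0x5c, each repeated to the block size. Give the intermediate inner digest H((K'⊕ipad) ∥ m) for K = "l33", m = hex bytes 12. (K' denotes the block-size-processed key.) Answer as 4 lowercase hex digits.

Key "l33" = 6c 33 33 is 3 bytes ≤ B = 7; zero-pad to 7 bytes: K' = 6c 33 33 00 00 00 00.
K' ⊕ ipad = 5a 05 05 36 36 36 36.
Inner input = 5a 05 05 36 36 36 36 ∥ 12.
Inner hash: sum = 90+5+5+54+54+54+54+18 = 334 → 01 4e.

014e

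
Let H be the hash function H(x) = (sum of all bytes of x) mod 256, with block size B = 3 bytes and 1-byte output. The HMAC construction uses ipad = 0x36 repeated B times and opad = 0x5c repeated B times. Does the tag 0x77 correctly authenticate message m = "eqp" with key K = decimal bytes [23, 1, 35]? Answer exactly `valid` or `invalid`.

invalid

Key decimal bytes [23, 1, 35] = 17 01 23 is exactly B = 3 bytes: K' = 17 01 23.
K' ⊕ ipad = 21 37 15; K' ⊕ opad = 4b 5d 7f.
Inner hash: sum = 33+55+21+101+113+112 = 435; mod 256 = 179 → b3.
Outer hash (recomputed tag): sum = 75+93+127+179 = 474; mod 256 = 218 → da.
Recomputed tag = da; claimed = 77 → mismatch.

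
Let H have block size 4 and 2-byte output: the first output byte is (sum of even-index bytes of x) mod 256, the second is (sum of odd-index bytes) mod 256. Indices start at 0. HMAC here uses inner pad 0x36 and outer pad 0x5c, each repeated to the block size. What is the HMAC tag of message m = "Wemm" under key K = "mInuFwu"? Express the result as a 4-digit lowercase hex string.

c0d0

Key "mInuFwu" = 6d 49 6e 75 46 77 75 is 7 bytes > B = 4, so hash it first: H(key) = 96 35, then zero-pad to 4 bytes: K' = 96 35 00 00.
K' ⊕ ipad = a0 03 36 36.  K' ⊕ opad = ca 69 5c 5c.
Inner input = (K'⊕ipad) ∥ m = a0 03 36 36 ∥ 57 65 6d 6d.
Inner hash: even-index sum = 410 mod 256 = 154; odd-index sum = 267 mod 256 = 11 → 9a 0b.
Outer input = (K'⊕opad) ∥ inner = ca 69 5c 5c ∥ 9a 0b.
Outer hash (tag): even-index sum = 448 mod 256 = 192; odd-index sum = 208 mod 256 = 208 → c0 d0.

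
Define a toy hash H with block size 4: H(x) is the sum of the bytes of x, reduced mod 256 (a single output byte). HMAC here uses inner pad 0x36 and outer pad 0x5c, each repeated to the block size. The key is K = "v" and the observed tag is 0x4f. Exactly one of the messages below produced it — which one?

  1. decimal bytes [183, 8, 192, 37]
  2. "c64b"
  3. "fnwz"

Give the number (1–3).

2

Key "v" = 76 is 1 byte ≤ B = 4; zero-pad to 4 bytes: K' = 76 00 00 00.
K' ⊕ ipad = 40 36 36 36; K' ⊕ opad = 2a 5c 5c 5c.
m1: inner = H(40 36 36 36 b7 08 c0 25) = 86; tag = H(2a 5c 5c 5c 86) = c4
m2: inner = H(40 36 36 36 63 36 34 62) = 11; tag = H(2a 5c 5c 5c 11) = 4f ← matches
m3: inner = H(40 36 36 36 66 6e 77 7a) = a7; tag = H(2a 5c 5c 5c a7) = e5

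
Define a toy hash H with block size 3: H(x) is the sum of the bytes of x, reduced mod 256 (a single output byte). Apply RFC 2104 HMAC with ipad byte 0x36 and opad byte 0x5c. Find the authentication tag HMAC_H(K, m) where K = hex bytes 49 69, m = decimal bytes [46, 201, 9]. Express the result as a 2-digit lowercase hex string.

Key hex bytes 49 69 is 2 bytes ≤ B = 3; zero-pad to 3 bytes: K' = 49 69 00.
K' ⊕ ipad = 7f 5f 36.  K' ⊕ opad = 15 35 5c.
Inner input = (K'⊕ipad) ∥ m = 7f 5f 36 ∥ 2e c9 09.
Inner hash: sum = 127+95+54+46+201+9 = 532; mod 256 = 20 → 14.
Outer input = (K'⊕opad) ∥ inner = 15 35 5c ∥ 14.
Outer hash (tag): sum = 21+53+92+20 = 186 → ba.

ba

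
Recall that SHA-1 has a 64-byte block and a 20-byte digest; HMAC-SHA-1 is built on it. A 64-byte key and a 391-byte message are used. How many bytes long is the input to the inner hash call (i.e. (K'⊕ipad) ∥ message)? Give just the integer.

Key is 64 ≤ 64 bytes, zero-padded: |K'| = 64.
Inner input = (K'⊕ipad) ∥ m → 64 + 391 = 455 bytes.

455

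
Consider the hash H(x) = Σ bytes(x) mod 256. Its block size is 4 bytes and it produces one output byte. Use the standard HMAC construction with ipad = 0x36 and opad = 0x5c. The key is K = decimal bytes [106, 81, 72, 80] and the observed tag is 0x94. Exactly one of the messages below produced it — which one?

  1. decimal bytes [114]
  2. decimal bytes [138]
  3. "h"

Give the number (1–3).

2

Key decimal bytes [106, 81, 72, 80] = 6a 51 48 50 is exactly B = 4 bytes: K' = 6a 51 48 50.
K' ⊕ ipad = 5c 67 7e 66; K' ⊕ opad = 36 0d 14 0c.
m1: inner = H(5c 67 7e 66 72) = 19; tag = H(36 0d 14 0c 19) = 7c
m2: inner = H(5c 67 7e 66 8a) = 31; tag = H(36 0d 14 0c 31) = 94 ← matches
m3: inner = H(5c 67 7e 66 68) = 0f; tag = H(36 0d 14 0c 0f) = 72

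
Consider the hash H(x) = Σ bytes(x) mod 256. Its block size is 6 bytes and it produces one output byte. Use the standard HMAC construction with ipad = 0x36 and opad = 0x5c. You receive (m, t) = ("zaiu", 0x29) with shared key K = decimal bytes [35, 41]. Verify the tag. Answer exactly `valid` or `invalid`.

Key decimal bytes [35, 41] = 23 29 is 2 bytes ≤ B = 6; zero-pad to 6 bytes: K' = 23 29 00 00 00 00.
K' ⊕ ipad = 15 1f 36 36 36 36; K' ⊕ opad = 7f 75 5c 5c 5c 5c.
Inner hash: sum = 21+31+54+54+54+54+122+97+105+117 = 709; mod 256 = 197 → c5.
Outer hash (recomputed tag): sum = 127+117+92+92+92+92+197 = 809; mod 256 = 41 → 29.
Recomputed tag = 29; claimed = 29 → match.

valid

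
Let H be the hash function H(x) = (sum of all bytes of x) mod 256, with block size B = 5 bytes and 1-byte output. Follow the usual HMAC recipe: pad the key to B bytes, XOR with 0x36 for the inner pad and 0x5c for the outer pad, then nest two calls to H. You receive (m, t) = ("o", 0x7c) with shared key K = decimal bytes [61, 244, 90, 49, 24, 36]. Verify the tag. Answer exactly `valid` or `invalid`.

invalid

Key decimal bytes [61, 244, 90, 49, 24, 36] = 3d f4 5a 31 18 24 is 6 bytes > B = 5, so hash it first: H(key) = f8, then zero-pad to 5 bytes: K' = f8 00 00 00 00.
K' ⊕ ipad = ce 36 36 36 36; K' ⊕ opad = a4 5c 5c 5c 5c.
Inner hash: sum = 206+54+54+54+54+111 = 533; mod 256 = 21 → 15.
Outer hash (recomputed tag): sum = 164+92+92+92+92+21 = 553; mod 256 = 41 → 29.
Recomputed tag = 29; claimed = 7c → mismatch.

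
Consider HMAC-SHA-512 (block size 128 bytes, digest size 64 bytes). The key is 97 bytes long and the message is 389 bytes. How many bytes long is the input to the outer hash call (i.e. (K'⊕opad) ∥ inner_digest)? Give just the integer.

192

Key is 97 ≤ 128 bytes, zero-padded: |K'| = 128.
Outer input = (K'⊕opad) ∥ H(inner) → 128 + 64 = 192 bytes.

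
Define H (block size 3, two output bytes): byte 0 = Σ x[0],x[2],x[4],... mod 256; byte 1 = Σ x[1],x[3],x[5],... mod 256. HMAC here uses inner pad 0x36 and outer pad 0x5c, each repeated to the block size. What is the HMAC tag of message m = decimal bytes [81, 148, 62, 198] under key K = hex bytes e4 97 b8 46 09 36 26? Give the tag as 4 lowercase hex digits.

Key hex bytes e4 97 b8 46 09 36 26 is 7 bytes > B = 3, so hash it first: H(key) = cb 13, then zero-pad to 3 bytes: K' = cb 13 00.
K' ⊕ ipad = fd 25 36.  K' ⊕ opad = 97 4f 5c.
Inner input = (K'⊕ipad) ∥ m = fd 25 36 ∥ 51 94 3e c6.
Inner hash: even-index sum = 653 mod 256 = 141; odd-index sum = 180 mod 256 = 180 → 8d b4.
Outer input = (K'⊕opad) ∥ inner = 97 4f 5c ∥ 8d b4.
Outer hash (tag): even-index sum = 423 mod 256 = 167; odd-index sum = 220 mod 256 = 220 → a7 dc.

a7dc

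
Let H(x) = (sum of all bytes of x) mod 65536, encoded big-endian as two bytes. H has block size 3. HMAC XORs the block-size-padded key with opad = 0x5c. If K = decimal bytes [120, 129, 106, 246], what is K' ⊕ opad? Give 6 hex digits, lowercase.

5e055c

Key decimal bytes [120, 129, 106, 246] = 78 81 6a f6 is 4 bytes > B = 3, so hash it first: H(key) = 02 59, then zero-pad to 3 bytes: K' = 02 59 00.
XOR each byte with 0x5c: 02⊕5c=5e, 59⊕5c=05, 00⊕5c=5c.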